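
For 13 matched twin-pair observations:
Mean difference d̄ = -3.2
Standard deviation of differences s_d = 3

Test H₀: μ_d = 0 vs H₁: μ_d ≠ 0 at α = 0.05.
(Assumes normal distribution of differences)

Answer: t = -3.8457, reject H₀

Derivation:
df = n - 1 = 12
SE = s_d/√n = 3/√13 = 0.8321
t = d̄/SE = -3.2/0.8321 = -3.8457
Critical value: t_{0.025,12} = ±2.179
p-value ≈ 0.0023
Decision: reject H₀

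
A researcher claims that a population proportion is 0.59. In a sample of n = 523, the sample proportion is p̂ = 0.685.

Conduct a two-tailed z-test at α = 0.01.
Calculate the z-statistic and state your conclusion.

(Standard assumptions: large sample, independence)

Answer: z = 4.4174, reject H₀

Derivation:
H₀: p = 0.59, H₁: p ≠ 0.59
Standard error: SE = √(p₀(1-p₀)/n) = √(0.59×0.41/523) = 0.021506
z-statistic: z = (p̂ - p₀)/SE = (0.685 - 0.59)/0.021506 = 4.4174
Critical value: z_0.005 = ±2.576
p-value < 0.0001
Decision: reject H₀ at α = 0.01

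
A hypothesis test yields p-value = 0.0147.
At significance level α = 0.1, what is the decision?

Answer: reject H₀

Derivation:
Compare p-value to α:
0.0147 < 0.1
Decision: reject H₀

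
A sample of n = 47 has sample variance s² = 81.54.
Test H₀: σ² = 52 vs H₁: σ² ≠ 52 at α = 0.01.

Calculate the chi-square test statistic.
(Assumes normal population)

df = n - 1 = 46
χ² = (n-1)s²/σ₀² = 46×81.54/52 = 72.1315
Critical values: χ²_{0.995,46} = 25.041, χ²_{0.005,46} = 74.437
Rejection region: χ² < 25.041 or χ² > 74.437
Decision: fail to reject H₀

Answer: χ² = 72.1315, fail to reject H₀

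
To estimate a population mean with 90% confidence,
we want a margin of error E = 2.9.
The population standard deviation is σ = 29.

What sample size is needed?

Answer: n = 271

Derivation:
z_0.05 = 1.645
n = (z×σ/E)² = (1.645×29/2.9)²
n = 270.6025
Round up: n = 271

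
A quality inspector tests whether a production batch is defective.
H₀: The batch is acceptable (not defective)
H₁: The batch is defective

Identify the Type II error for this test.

Answer: Shipping a defective batch to customers

Derivation:
Type I error: rejecting H₀ when it is actually true (false positive).
Type II error: failing to reject H₀ when H₁ is actually true (false negative).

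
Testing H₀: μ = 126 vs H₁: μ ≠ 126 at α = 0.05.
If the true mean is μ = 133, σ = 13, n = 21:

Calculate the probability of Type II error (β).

SE = σ/√n = 13/√21 = 2.8368
Critical values: μ₀ ± z_0.025×SE = 126 ± 1.960×2.8368
Acceptance region: (120.4399, 131.5601)
Under H₁ (μ = 133): z_high = (131.5601 - 133)/2.8368 = -0.5076, z_low = (120.4399 - 133)/2.8368 = -4.4276
β = P(not reject | H₁) = Φ(-0.5076) - Φ(-4.4276) ≈ 0.3059

Answer: β ≈ 0.3059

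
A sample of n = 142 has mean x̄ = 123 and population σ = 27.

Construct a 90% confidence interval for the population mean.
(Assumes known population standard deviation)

Answer: (119.2728, 126.7272)

Derivation:
Confidence level: 90%, α = 0.1
z_0.05 = 1.645
SE = σ/√n = 27/√142 = 2.2658
Margin of error = 1.645 × 2.2658 = 3.7272
CI: x̄ ± margin = 123 ± 3.7272
CI: (119.2728, 126.7272)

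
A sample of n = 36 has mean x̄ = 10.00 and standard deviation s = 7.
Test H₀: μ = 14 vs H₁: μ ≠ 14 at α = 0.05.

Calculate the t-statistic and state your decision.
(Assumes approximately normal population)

Answer: t = -3.4285, reject H₀

Derivation:
df = n - 1 = 35
SE = s/√n = 7/√36 = 1.1667
t = (x̄ - μ₀)/SE = (10.00 - 14)/1.1667 = -3.4285
Critical value: t_{0.025,35} = ±2.030
p-value ≈ 0.0016
Decision: reject H₀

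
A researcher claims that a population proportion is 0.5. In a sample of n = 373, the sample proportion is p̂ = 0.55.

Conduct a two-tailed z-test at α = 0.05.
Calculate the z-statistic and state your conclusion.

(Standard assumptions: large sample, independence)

H₀: p = 0.5, H₁: p ≠ 0.5
Standard error: SE = √(p₀(1-p₀)/n) = √(0.5×0.5/373) = 0.025889
z-statistic: z = (p̂ - p₀)/SE = (0.55 - 0.5)/0.025889 = 1.9313
Critical value: z_0.025 = ±1.960
p-value = 0.0534
Decision: fail to reject H₀ at α = 0.05

Answer: z = 1.9313, fail to reject H₀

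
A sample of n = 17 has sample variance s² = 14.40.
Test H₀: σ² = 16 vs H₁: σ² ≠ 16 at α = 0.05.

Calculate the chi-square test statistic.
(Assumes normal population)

df = n - 1 = 16
χ² = (n-1)s²/σ₀² = 16×14.40/16 = 14.4000
Critical values: χ²_{0.975,16} = 6.908, χ²_{0.025,16} = 28.845
Rejection region: χ² < 6.908 or χ² > 28.845
Decision: fail to reject H₀

Answer: χ² = 14.4000, fail to reject H₀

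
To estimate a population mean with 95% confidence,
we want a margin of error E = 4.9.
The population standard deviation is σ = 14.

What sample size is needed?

Answer: n = 32

Derivation:
z_0.025 = 1.960
n = (z×σ/E)² = (1.960×14/4.9)²
n = 31.3600
Round up: n = 32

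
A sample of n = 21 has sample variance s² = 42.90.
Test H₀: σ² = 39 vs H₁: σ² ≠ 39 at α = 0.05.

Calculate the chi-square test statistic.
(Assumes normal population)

df = n - 1 = 20
χ² = (n-1)s²/σ₀² = 20×42.90/39 = 22.0000
Critical values: χ²_{0.975,20} = 9.591, χ²_{0.025,20} = 34.170
Rejection region: χ² < 9.591 or χ² > 34.170
Decision: fail to reject H₀

Answer: χ² = 22.0000, fail to reject H₀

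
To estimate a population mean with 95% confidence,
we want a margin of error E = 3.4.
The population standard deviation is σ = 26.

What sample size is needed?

Answer: n = 225

Derivation:
z_0.025 = 1.960
n = (z×σ/E)² = (1.960×26/3.4)²
n = 224.6472
Round up: n = 225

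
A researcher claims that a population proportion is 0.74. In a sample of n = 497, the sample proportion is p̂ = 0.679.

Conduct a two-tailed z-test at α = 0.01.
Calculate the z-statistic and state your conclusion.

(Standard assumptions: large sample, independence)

Answer: z = -3.1004, reject H₀

Derivation:
H₀: p = 0.74, H₁: p ≠ 0.74
Standard error: SE = √(p₀(1-p₀)/n) = √(0.74×0.26/497) = 0.019675
z-statistic: z = (p̂ - p₀)/SE = (0.679 - 0.74)/0.019675 = -3.1004
Critical value: z_0.005 = ±2.576
p-value = 0.0019
Decision: reject H₀ at α = 0.01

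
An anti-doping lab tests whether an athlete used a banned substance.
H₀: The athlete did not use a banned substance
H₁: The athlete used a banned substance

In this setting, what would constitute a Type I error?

Answer: Falsely accusing a clean athlete of doping

Derivation:
A Type I error (probability α) occurs when we reject a true H₀.
A Type II error (probability β) occurs when we fail to reject a false H₀.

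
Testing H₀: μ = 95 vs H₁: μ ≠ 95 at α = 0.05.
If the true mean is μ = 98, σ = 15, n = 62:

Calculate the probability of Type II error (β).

SE = σ/√n = 15/√62 = 1.9050
Critical values: μ₀ ± z_0.025×SE = 95 ± 1.960×1.9050
Acceptance region: (91.2662, 98.7338)
Under H₁ (μ = 98): z_high = (98.7338 - 98)/1.9050 = 0.3852, z_low = (91.2662 - 98)/1.9050 = -3.5348
β = P(not reject | H₁) = Φ(0.3852) - Φ(-3.5348) ≈ 0.6498

Answer: β ≈ 0.6498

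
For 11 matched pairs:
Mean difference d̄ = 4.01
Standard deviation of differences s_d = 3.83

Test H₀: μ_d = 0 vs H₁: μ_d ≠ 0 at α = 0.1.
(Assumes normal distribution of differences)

df = n - 1 = 10
SE = s_d/√n = 3.83/√11 = 1.1548
t = d̄/SE = 4.01/1.1548 = 3.4725
Critical value: t_{0.05,10} = ±1.812
p-value ≈ 0.0060
Decision: reject H₀

Answer: t = 3.4725, reject H₀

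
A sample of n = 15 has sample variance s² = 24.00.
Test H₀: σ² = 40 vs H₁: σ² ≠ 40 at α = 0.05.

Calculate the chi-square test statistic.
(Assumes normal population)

Answer: χ² = 8.4000, fail to reject H₀

Derivation:
df = n - 1 = 14
χ² = (n-1)s²/σ₀² = 14×24.00/40 = 8.4000
Critical values: χ²_{0.975,14} = 5.629, χ²_{0.025,14} = 26.119
Rejection region: χ² < 5.629 or χ² > 26.119
Decision: fail to reject H₀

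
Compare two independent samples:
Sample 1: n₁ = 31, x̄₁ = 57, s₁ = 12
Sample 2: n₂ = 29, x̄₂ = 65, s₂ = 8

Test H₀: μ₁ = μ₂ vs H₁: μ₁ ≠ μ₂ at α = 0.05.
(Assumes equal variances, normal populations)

Answer: t = -3.0166, reject H₀

Derivation:
Pooled variance: s²_p = [30×12² + 28×8²]/(58) = 105.3793
s_p = 10.2654
SE = s_p×√(1/n₁ + 1/n₂) = 10.2654×√(1/31 + 1/29) = 2.6520
t = (x̄₁ - x̄₂)/SE = (57 - 65)/2.6520 = -3.0166
df = 58, t-critical = ±2.002
Decision: reject H₀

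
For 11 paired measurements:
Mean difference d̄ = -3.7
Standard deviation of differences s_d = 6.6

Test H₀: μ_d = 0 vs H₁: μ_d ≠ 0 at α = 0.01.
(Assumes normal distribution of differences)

df = n - 1 = 10
SE = s_d/√n = 6.6/√11 = 1.9900
t = d̄/SE = -3.7/1.9900 = -1.8593
Critical value: t_{0.005,10} = ±3.169
p-value ≈ 0.0926
Decision: fail to reject H₀

Answer: t = -1.8593, fail to reject H₀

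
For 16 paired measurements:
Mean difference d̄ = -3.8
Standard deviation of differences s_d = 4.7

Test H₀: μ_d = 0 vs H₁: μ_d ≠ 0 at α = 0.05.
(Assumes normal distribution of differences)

Answer: t = -3.2340, reject H₀

Derivation:
df = n - 1 = 15
SE = s_d/√n = 4.7/√16 = 1.1750
t = d̄/SE = -3.8/1.1750 = -3.2340
Critical value: t_{0.025,15} = ±2.131
p-value ≈ 0.0056
Decision: reject H₀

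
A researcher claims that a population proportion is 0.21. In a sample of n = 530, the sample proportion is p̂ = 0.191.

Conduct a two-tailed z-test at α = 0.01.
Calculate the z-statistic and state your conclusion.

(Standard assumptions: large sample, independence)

H₀: p = 0.21, H₁: p ≠ 0.21
Standard error: SE = √(p₀(1-p₀)/n) = √(0.21×0.79/530) = 0.017692
z-statistic: z = (p̂ - p₀)/SE = (0.191 - 0.21)/0.017692 = -1.0739
Critical value: z_0.005 = ±2.576
p-value = 0.2829
Decision: fail to reject H₀ at α = 0.01

Answer: z = -1.0739, fail to reject H₀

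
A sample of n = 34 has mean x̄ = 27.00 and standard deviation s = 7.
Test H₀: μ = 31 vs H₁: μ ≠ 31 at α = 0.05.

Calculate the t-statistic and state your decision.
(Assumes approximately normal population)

df = n - 1 = 33
SE = s/√n = 7/√34 = 1.2005
t = (x̄ - μ₀)/SE = (27.00 - 31)/1.2005 = -3.3319
Critical value: t_{0.025,33} = ±2.035
p-value ≈ 0.0021
Decision: reject H₀

Answer: t = -3.3319, reject H₀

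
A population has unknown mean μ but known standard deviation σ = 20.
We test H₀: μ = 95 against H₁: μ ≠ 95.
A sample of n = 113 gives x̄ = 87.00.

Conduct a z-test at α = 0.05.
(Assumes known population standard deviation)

Answer: z = -4.2522, reject H₀

Derivation:
Standard error: SE = σ/√n = 20/√113 = 1.8814
z-statistic: z = (x̄ - μ₀)/SE = (87.00 - 95)/1.8814 = -4.2522
Critical value: ±1.960
p-value < 0.0001
Decision: reject H₀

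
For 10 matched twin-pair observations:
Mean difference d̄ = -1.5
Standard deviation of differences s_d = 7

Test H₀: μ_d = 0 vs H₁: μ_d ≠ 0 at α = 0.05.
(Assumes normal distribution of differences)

df = n - 1 = 9
SE = s_d/√n = 7/√10 = 2.2136
t = d̄/SE = -1.5/2.2136 = -0.6776
Critical value: t_{0.025,9} = ±2.262
p-value ≈ 0.5151
Decision: fail to reject H₀

Answer: t = -0.6776, fail to reject H₀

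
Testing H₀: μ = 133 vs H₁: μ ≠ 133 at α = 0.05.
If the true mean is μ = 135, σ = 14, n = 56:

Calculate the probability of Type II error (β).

Answer: β ≈ 0.8123

Derivation:
SE = σ/√n = 14/√56 = 1.8708
Critical values: μ₀ ± z_0.025×SE = 133 ± 1.960×1.8708
Acceptance region: (129.3332, 136.6668)
Under H₁ (μ = 135): z_high = (136.6668 - 135)/1.8708 = 0.8910, z_low = (129.3332 - 135)/1.8708 = -3.0291
β = P(not reject | H₁) = Φ(0.8910) - Φ(-3.0291) ≈ 0.8123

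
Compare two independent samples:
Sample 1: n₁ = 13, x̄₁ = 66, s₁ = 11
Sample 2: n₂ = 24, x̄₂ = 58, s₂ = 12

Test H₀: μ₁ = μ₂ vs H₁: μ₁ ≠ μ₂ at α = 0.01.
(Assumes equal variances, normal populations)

Answer: t = 1.9912, fail to reject H₀

Derivation:
Pooled variance: s²_p = [12×11² + 23×12²]/(35) = 136.1143
s_p = 11.6668
SE = s_p×√(1/n₁ + 1/n₂) = 11.6668×√(1/13 + 1/24) = 4.0177
t = (x̄₁ - x̄₂)/SE = (66 - 58)/4.0177 = 1.9912
df = 35, t-critical = ±2.724
Decision: fail to reject H₀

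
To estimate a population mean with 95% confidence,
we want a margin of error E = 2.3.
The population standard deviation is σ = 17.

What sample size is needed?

Answer: n = 210

Derivation:
z_0.025 = 1.960
n = (z×σ/E)² = (1.960×17/2.3)²
n = 209.8719
Round up: n = 210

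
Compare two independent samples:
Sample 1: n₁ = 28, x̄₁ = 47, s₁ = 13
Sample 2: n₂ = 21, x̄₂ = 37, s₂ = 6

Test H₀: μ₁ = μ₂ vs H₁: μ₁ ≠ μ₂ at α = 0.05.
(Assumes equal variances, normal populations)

Answer: t = 3.2673, reject H₀

Derivation:
Pooled variance: s²_p = [27×13² + 20×6²]/(47) = 112.4043
s_p = 10.6021
SE = s_p×√(1/n₁ + 1/n₂) = 10.6021×√(1/28 + 1/21) = 3.0606
t = (x̄₁ - x̄₂)/SE = (47 - 37)/3.0606 = 3.2673
df = 47, t-critical = ±2.012
Decision: reject H₀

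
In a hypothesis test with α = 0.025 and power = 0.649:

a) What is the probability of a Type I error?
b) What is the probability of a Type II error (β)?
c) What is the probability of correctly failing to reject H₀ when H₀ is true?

Answer: a) 0.025, b) 0.351, c) 0.975

Derivation:
a) Type I error probability = α = 0.025
b) Power = P(reject H₀ | H₁ true) = 1 - β = 0.649, so Type II error probability = β = 1 - Power = 0.351
c) P(fail to reject H₀ | H₀ true) = 1 - α = 0.975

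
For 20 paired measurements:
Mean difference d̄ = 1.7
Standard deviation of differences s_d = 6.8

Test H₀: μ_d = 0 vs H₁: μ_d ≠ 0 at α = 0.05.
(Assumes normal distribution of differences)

Answer: t = 1.1181, fail to reject H₀

Derivation:
df = n - 1 = 19
SE = s_d/√n = 6.8/√20 = 1.5205
t = d̄/SE = 1.7/1.5205 = 1.1181
Critical value: t_{0.025,19} = ±2.093
p-value ≈ 0.2775
Decision: fail to reject H₀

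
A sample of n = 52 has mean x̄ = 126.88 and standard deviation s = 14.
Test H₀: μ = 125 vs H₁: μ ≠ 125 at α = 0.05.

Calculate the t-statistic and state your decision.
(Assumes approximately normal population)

Answer: t = 0.9683, fail to reject H₀

Derivation:
df = n - 1 = 51
SE = s/√n = 14/√52 = 1.9415
t = (x̄ - μ₀)/SE = (126.88 - 125)/1.9415 = 0.9683
Critical value: t_{0.025,51} = ±2.008
p-value ≈ 0.3375
Decision: fail to reject H₀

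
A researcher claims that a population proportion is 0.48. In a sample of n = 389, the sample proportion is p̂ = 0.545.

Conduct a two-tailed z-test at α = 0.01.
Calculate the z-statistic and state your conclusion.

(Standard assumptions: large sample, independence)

H₀: p = 0.48, H₁: p ≠ 0.48
Standard error: SE = √(p₀(1-p₀)/n) = √(0.48×0.52/389) = 0.025331
z-statistic: z = (p̂ - p₀)/SE = (0.545 - 0.48)/0.025331 = 2.5660
Critical value: z_0.005 = ±2.576
p-value = 0.0103
Decision: fail to reject H₀ at α = 0.01

Answer: z = 2.5660, fail to reject H₀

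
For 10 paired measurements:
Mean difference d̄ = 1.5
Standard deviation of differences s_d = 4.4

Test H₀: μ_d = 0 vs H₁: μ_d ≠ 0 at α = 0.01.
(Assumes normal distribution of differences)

df = n - 1 = 9
SE = s_d/√n = 4.4/√10 = 1.3914
t = d̄/SE = 1.5/1.3914 = 1.0781
Critical value: t_{0.005,9} = ±3.250
p-value ≈ 0.3090
Decision: fail to reject H₀

Answer: t = 1.0781, fail to reject H₀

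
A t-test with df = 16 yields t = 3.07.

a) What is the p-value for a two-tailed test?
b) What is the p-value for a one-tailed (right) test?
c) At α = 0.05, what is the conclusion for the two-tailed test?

Answer: a) 0.0073, b) 0.0037, c) reject H₀

Derivation:
Using t-distribution with df = 16:
a) Two-tailed: p = 2×P(T > 3.07) = 0.0073
b) One-tailed: p = P(T > 3.07) = 0.0037
c) 0.0073 < 0.05, reject H₀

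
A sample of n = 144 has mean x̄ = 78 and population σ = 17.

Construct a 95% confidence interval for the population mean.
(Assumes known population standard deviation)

Answer: (75.2233, 80.7767)

Derivation:
Confidence level: 95%, α = 0.05
z_0.025 = 1.960
SE = σ/√n = 17/√144 = 1.4167
Margin of error = 1.960 × 1.4167 = 2.7767
CI: x̄ ± margin = 78 ± 2.7767
CI: (75.2233, 80.7767)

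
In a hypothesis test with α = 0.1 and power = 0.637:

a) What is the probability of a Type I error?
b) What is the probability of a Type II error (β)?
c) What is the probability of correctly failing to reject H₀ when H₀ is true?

a) Type I error probability = α = 0.1
b) Power = P(reject H₀ | H₁ true) = 1 - β = 0.637, so Type II error probability = β = 1 - Power = 0.363
c) P(fail to reject H₀ | H₀ true) = 1 - α = 0.9

Answer: a) 0.1, b) 0.363, c) 0.9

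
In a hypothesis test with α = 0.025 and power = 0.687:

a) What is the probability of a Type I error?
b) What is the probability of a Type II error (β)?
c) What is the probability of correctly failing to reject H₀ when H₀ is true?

a) Type I error probability = α = 0.025
b) Power = P(reject H₀ | H₁ true) = 1 - β = 0.687, so Type II error probability = β = 1 - Power = 0.313
c) P(fail to reject H₀ | H₀ true) = 1 - α = 0.975

Answer: a) 0.025, b) 0.313, c) 0.975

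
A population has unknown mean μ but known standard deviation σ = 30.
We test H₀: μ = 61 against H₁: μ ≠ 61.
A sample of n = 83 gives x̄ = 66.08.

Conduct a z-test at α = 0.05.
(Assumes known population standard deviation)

Answer: z = 1.5427, fail to reject H₀

Derivation:
Standard error: SE = σ/√n = 30/√83 = 3.2929
z-statistic: z = (x̄ - μ₀)/SE = (66.08 - 61)/3.2929 = 1.5427
Critical value: ±1.960
p-value = 0.1229
Decision: fail to reject H₀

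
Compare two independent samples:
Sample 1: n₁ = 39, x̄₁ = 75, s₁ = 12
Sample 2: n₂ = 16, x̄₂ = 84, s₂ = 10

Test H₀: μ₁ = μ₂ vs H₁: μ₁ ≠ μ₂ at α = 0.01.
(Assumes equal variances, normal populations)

Answer: t = -2.6431, fail to reject H₀

Derivation:
Pooled variance: s²_p = [38×12² + 15×10²]/(53) = 131.5472
s_p = 11.4694
SE = s_p×√(1/n₁ + 1/n₂) = 11.4694×√(1/39 + 1/16) = 3.4051
t = (x̄₁ - x̄₂)/SE = (75 - 84)/3.4051 = -2.6431
df = 53, t-critical = ±2.672
Decision: fail to reject H₀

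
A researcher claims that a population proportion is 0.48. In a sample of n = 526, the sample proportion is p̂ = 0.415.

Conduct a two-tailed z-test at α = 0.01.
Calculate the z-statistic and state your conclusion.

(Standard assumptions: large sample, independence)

Answer: z = -2.9838, reject H₀

Derivation:
H₀: p = 0.48, H₁: p ≠ 0.48
Standard error: SE = √(p₀(1-p₀)/n) = √(0.48×0.52/526) = 0.021784
z-statistic: z = (p̂ - p₀)/SE = (0.415 - 0.48)/0.021784 = -2.9838
Critical value: z_0.005 = ±2.576
p-value = 0.0028
Decision: reject H₀ at α = 0.01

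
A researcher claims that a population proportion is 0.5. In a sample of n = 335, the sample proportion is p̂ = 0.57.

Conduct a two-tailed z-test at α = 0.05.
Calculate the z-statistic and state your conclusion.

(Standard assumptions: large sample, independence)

H₀: p = 0.5, H₁: p ≠ 0.5
Standard error: SE = √(p₀(1-p₀)/n) = √(0.5×0.5/335) = 0.027318
z-statistic: z = (p̂ - p₀)/SE = (0.57 - 0.5)/0.027318 = 2.5624
Critical value: z_0.025 = ±1.960
p-value = 0.0104
Decision: reject H₀ at α = 0.05

Answer: z = 2.5624, reject H₀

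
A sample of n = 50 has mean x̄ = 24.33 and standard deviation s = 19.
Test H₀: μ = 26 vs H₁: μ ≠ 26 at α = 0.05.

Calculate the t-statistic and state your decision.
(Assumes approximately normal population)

Answer: t = -0.6215, fail to reject H₀

Derivation:
df = n - 1 = 49
SE = s/√n = 19/√50 = 2.6870
t = (x̄ - μ₀)/SE = (24.33 - 26)/2.6870 = -0.6215
Critical value: t_{0.025,49} = ±2.010
p-value ≈ 0.5372
Decision: fail to reject H₀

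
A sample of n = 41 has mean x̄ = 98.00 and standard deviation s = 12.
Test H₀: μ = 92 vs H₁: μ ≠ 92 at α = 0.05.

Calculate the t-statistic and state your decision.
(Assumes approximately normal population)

df = n - 1 = 40
SE = s/√n = 12/√41 = 1.8741
t = (x̄ - μ₀)/SE = (98.00 - 92)/1.8741 = 3.2015
Critical value: t_{0.025,40} = ±2.021
p-value ≈ 0.0027
Decision: reject H₀

Answer: t = 3.2015, reject H₀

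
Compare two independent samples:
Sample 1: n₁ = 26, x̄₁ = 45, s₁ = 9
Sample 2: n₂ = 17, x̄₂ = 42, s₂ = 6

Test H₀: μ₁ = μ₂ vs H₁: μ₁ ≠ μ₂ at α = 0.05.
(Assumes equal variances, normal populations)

Answer: t = 1.2076, fail to reject H₀

Derivation:
Pooled variance: s²_p = [25×9² + 16×6²]/(41) = 63.4390
s_p = 7.9649
SE = s_p×√(1/n₁ + 1/n₂) = 7.9649×√(1/26 + 1/17) = 2.4843
t = (x̄₁ - x̄₂)/SE = (45 - 42)/2.4843 = 1.2076
df = 41, t-critical = ±2.020
Decision: fail to reject H₀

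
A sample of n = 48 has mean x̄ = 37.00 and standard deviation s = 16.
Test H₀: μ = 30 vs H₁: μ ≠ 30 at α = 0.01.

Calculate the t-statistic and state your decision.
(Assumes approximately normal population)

df = n - 1 = 47
SE = s/√n = 16/√48 = 2.3094
t = (x̄ - μ₀)/SE = (37.00 - 30)/2.3094 = 3.0311
Critical value: t_{0.005,47} = ±2.685
p-value ≈ 0.0040
Decision: reject H₀

Answer: t = 3.0311, reject H₀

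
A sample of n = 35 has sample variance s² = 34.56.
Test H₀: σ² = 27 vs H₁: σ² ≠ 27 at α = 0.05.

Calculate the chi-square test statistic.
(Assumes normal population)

df = n - 1 = 34
χ² = (n-1)s²/σ₀² = 34×34.56/27 = 43.5200
Critical values: χ²_{0.975,34} = 19.806, χ²_{0.025,34} = 51.966
Rejection region: χ² < 19.806 or χ² > 51.966
Decision: fail to reject H₀

Answer: χ² = 43.5200, fail to reject H₀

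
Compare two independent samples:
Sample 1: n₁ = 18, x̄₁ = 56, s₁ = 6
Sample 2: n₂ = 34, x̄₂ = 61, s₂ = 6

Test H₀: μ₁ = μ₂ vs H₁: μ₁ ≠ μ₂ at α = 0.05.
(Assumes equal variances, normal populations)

Answer: t = -2.8589, reject H₀

Derivation:
Pooled variance: s²_p = [17×6² + 33×6²]/(50) = 36.0000
s_p = 6.0000
SE = s_p×√(1/n₁ + 1/n₂) = 6.0000×√(1/18 + 1/34) = 1.7489
t = (x̄₁ - x̄₂)/SE = (56 - 61)/1.7489 = -2.8589
df = 50, t-critical = ±2.009
Decision: reject H₀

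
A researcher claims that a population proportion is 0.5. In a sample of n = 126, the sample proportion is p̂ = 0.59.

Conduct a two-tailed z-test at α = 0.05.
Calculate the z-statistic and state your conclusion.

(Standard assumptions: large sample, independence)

Answer: z = 2.0205, reject H₀

Derivation:
H₀: p = 0.5, H₁: p ≠ 0.5
Standard error: SE = √(p₀(1-p₀)/n) = √(0.5×0.5/126) = 0.044544
z-statistic: z = (p̂ - p₀)/SE = (0.59 - 0.5)/0.044544 = 2.0205
Critical value: z_0.025 = ±1.960
p-value = 0.0433
Decision: reject H₀ at α = 0.05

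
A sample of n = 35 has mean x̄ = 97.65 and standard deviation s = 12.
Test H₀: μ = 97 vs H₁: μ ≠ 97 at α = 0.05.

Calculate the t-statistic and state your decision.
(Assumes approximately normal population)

df = n - 1 = 34
SE = s/√n = 12/√35 = 2.0284
t = (x̄ - μ₀)/SE = (97.65 - 97)/2.0284 = 0.3204
Critical value: t_{0.025,34} = ±2.032
p-value ≈ 0.7506
Decision: fail to reject H₀

Answer: t = 0.3204, fail to reject H₀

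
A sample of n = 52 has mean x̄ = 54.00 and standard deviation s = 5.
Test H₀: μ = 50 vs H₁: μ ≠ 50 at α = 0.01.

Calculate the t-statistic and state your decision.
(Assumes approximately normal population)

Answer: t = 5.7687, reject H₀

Derivation:
df = n - 1 = 51
SE = s/√n = 5/√52 = 0.6934
t = (x̄ - μ₀)/SE = (54.00 - 50)/0.6934 = 5.7687
Critical value: t_{0.005,51} = ±2.676
p-value < 0.0001
Decision: reject H₀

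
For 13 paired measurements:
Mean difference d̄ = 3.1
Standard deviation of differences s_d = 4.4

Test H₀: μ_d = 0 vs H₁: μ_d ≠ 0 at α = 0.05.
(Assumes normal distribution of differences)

Answer: t = 2.5404, reject H₀

Derivation:
df = n - 1 = 12
SE = s_d/√n = 4.4/√13 = 1.2203
t = d̄/SE = 3.1/1.2203 = 2.5404
Critical value: t_{0.025,12} = ±2.179
p-value ≈ 0.0259
Decision: reject H₀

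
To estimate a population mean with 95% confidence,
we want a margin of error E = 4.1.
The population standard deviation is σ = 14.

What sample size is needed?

Answer: n = 45

Derivation:
z_0.025 = 1.960
n = (z×σ/E)² = (1.960×14/4.1)²
n = 44.7920
Round up: n = 45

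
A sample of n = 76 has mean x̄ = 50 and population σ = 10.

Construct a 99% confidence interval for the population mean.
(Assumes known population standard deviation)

Answer: (47.0451, 52.9549)

Derivation:
Confidence level: 99%, α = 0.01
z_0.005 = 2.576
SE = σ/√n = 10/√76 = 1.1471
Margin of error = 2.576 × 1.1471 = 2.9549
CI: x̄ ± margin = 50 ± 2.9549
CI: (47.0451, 52.9549)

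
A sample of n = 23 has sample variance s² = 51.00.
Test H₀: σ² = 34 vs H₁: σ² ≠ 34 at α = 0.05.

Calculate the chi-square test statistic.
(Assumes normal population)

Answer: χ² = 33.0000, fail to reject H₀

Derivation:
df = n - 1 = 22
χ² = (n-1)s²/σ₀² = 22×51.00/34 = 33.0000
Critical values: χ²_{0.975,22} = 10.982, χ²_{0.025,22} = 36.781
Rejection region: χ² < 10.982 or χ² > 36.781
Decision: fail to reject H₀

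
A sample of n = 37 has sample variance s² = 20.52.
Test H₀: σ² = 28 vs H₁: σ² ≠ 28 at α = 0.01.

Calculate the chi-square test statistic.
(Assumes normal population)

Answer: χ² = 26.3829, fail to reject H₀

Derivation:
df = n - 1 = 36
χ² = (n-1)s²/σ₀² = 36×20.52/28 = 26.3829
Critical values: χ²_{0.995,36} = 17.887, χ²_{0.005,36} = 61.581
Rejection region: χ² < 17.887 or χ² > 61.581
Decision: fail to reject H₀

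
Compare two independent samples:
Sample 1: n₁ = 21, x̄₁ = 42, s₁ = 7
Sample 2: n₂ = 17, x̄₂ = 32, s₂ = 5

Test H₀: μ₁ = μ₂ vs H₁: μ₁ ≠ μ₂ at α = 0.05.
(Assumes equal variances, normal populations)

Answer: t = 4.9505, reject H₀

Derivation:
Pooled variance: s²_p = [20×7² + 16×5²]/(36) = 38.3333
s_p = 6.1914
SE = s_p×√(1/n₁ + 1/n₂) = 6.1914×√(1/21 + 1/17) = 2.0200
t = (x̄₁ - x̄₂)/SE = (42 - 32)/2.0200 = 4.9505
df = 36, t-critical = ±2.028
Decision: reject H₀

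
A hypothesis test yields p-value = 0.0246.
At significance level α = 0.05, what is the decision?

Answer: reject H₀

Derivation:
Compare p-value to α:
0.0246 < 0.05
Decision: reject H₀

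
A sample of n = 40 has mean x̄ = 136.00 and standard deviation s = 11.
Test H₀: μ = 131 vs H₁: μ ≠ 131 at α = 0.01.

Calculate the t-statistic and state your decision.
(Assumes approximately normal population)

df = n - 1 = 39
SE = s/√n = 11/√40 = 1.7393
t = (x̄ - μ₀)/SE = (136.00 - 131)/1.7393 = 2.8747
Critical value: t_{0.005,39} = ±2.708
p-value ≈ 0.0065
Decision: reject H₀

Answer: t = 2.8747, reject H₀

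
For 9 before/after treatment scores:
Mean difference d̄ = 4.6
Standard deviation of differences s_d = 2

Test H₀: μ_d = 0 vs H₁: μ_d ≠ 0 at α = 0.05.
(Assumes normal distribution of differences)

df = n - 1 = 8
SE = s_d/√n = 2/√9 = 0.6667
t = d̄/SE = 4.6/0.6667 = 6.8997
Critical value: t_{0.025,8} = ±2.306
p-value ≈ 0.0001
Decision: reject H₀

Answer: t = 6.8997, reject H₀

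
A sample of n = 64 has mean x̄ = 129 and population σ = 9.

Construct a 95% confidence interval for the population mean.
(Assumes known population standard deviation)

Answer: (126.7950, 131.2050)

Derivation:
Confidence level: 95%, α = 0.05
z_0.025 = 1.960
SE = σ/√n = 9/√64 = 1.1250
Margin of error = 1.960 × 1.1250 = 2.2050
CI: x̄ ± margin = 129 ± 2.2050
CI: (126.7950, 131.2050)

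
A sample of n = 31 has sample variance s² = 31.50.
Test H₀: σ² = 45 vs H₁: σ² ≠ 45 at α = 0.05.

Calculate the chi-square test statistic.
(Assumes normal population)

Answer: χ² = 21.0000, fail to reject H₀

Derivation:
df = n - 1 = 30
χ² = (n-1)s²/σ₀² = 30×31.50/45 = 21.0000
Critical values: χ²_{0.975,30} = 16.791, χ²_{0.025,30} = 46.979
Rejection region: χ² < 16.791 or χ² > 46.979
Decision: fail to reject H₀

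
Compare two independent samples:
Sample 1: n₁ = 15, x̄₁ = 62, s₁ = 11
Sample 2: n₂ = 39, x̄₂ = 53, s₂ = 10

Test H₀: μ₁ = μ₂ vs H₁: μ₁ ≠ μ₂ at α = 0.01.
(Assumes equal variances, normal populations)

Answer: t = 2.8819, reject H₀

Derivation:
Pooled variance: s²_p = [14×11² + 38×10²]/(52) = 105.6538
s_p = 10.2788
SE = s_p×√(1/n₁ + 1/n₂) = 10.2788×√(1/15 + 1/39) = 3.1229
t = (x̄₁ - x̄₂)/SE = (62 - 53)/3.1229 = 2.8819
df = 52, t-critical = ±2.674
Decision: reject H₀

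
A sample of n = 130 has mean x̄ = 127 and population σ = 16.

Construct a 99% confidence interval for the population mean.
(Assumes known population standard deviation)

Answer: (123.3851, 130.6149)

Derivation:
Confidence level: 99%, α = 0.01
z_0.005 = 2.576
SE = σ/√n = 16/√130 = 1.4033
Margin of error = 2.576 × 1.4033 = 3.6149
CI: x̄ ± margin = 127 ± 3.6149
CI: (123.3851, 130.6149)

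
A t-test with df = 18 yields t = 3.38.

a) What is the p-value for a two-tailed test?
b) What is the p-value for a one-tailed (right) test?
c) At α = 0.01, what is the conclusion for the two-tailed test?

Using t-distribution with df = 18:
a) Two-tailed: p = 2×P(T > 3.38) = 0.0033
b) One-tailed: p = P(T > 3.38) = 0.0017
c) 0.0033 < 0.01, reject H₀

Answer: a) 0.0033, b) 0.0017, c) reject H₀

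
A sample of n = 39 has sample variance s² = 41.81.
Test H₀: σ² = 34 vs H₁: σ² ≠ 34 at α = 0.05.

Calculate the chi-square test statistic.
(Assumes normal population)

Answer: χ² = 46.7288, fail to reject H₀

Derivation:
df = n - 1 = 38
χ² = (n-1)s²/σ₀² = 38×41.81/34 = 46.7288
Critical values: χ²_{0.975,38} = 22.878, χ²_{0.025,38} = 56.896
Rejection region: χ² < 22.878 or χ² > 56.896
Decision: fail to reject H₀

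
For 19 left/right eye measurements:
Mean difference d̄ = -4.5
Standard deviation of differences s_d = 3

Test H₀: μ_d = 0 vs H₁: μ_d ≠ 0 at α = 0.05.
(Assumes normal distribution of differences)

Answer: t = -6.5388, reject H₀

Derivation:
df = n - 1 = 18
SE = s_d/√n = 3/√19 = 0.6882
t = d̄/SE = -4.5/0.6882 = -6.5388
Critical value: t_{0.025,18} = ±2.101
p-value < 0.0001
Decision: reject H₀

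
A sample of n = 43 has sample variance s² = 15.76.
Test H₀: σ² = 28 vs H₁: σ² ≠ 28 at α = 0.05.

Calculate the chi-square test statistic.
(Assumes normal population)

df = n - 1 = 42
χ² = (n-1)s²/σ₀² = 42×15.76/28 = 23.6400
Critical values: χ²_{0.975,42} = 25.999, χ²_{0.025,42} = 61.777
Rejection region: χ² < 25.999 or χ² > 61.777
Decision: reject H₀

Answer: χ² = 23.6400, reject H₀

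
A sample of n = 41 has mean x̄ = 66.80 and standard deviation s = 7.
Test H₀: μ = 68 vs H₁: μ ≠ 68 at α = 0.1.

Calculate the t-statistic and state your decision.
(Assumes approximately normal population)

df = n - 1 = 40
SE = s/√n = 7/√41 = 1.0932
t = (x̄ - μ₀)/SE = (66.80 - 68)/1.0932 = -1.0977
Critical value: t_{0.05,40} = ±1.684
p-value ≈ 0.2789
Decision: fail to reject H₀

Answer: t = -1.0977, fail to reject H₀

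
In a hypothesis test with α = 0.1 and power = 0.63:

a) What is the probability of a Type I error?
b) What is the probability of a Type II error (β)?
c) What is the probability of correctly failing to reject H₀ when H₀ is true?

a) Type I error probability = α = 0.1
b) Power = P(reject H₀ | H₁ true) = 1 - β = 0.63, so Type II error probability = β = 1 - Power = 0.37
c) P(fail to reject H₀ | H₀ true) = 1 - α = 0.9

Answer: a) 0.1, b) 0.37, c) 0.9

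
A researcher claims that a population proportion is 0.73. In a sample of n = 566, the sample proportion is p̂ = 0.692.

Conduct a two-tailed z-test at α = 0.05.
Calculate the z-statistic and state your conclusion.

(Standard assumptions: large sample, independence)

Answer: z = -2.0363, reject H₀

Derivation:
H₀: p = 0.73, H₁: p ≠ 0.73
Standard error: SE = √(p₀(1-p₀)/n) = √(0.73×0.27/566) = 0.018661
z-statistic: z = (p̂ - p₀)/SE = (0.692 - 0.73)/0.018661 = -2.0363
Critical value: z_0.025 = ±1.960
p-value = 0.0417
Decision: reject H₀ at α = 0.05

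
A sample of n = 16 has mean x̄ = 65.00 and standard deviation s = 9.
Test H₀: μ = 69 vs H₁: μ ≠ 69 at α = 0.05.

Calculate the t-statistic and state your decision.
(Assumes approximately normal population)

Answer: t = -1.7778, fail to reject H₀

Derivation:
df = n - 1 = 15
SE = s/√n = 9/√16 = 2.2500
t = (x̄ - μ₀)/SE = (65.00 - 69)/2.2500 = -1.7778
Critical value: t_{0.025,15} = ±2.131
p-value ≈ 0.0957
Decision: fail to reject H₀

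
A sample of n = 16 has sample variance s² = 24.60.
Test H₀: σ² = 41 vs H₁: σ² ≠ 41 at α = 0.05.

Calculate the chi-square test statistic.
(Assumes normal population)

Answer: χ² = 9.0000, fail to reject H₀

Derivation:
df = n - 1 = 15
χ² = (n-1)s²/σ₀² = 15×24.60/41 = 9.0000
Critical values: χ²_{0.975,15} = 6.262, χ²_{0.025,15} = 27.488
Rejection region: χ² < 6.262 or χ² > 27.488
Decision: fail to reject H₀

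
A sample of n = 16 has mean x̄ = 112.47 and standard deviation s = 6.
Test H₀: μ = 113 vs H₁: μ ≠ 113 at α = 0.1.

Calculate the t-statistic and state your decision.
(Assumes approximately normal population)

Answer: t = -0.3533, fail to reject H₀

Derivation:
df = n - 1 = 15
SE = s/√n = 6/√16 = 1.5000
t = (x̄ - μ₀)/SE = (112.47 - 113)/1.5000 = -0.3533
Critical value: t_{0.05,15} = ±1.753
p-value ≈ 0.7288
Decision: fail to reject H₀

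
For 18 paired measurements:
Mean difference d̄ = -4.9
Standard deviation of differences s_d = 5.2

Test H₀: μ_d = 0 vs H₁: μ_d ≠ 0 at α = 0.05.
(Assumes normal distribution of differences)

df = n - 1 = 17
SE = s_d/√n = 5.2/√18 = 1.2257
t = d̄/SE = -4.9/1.2257 = -3.9977
Critical value: t_{0.025,17} = ±2.110
p-value ≈ 0.0009
Decision: reject H₀

Answer: t = -3.9977, reject H₀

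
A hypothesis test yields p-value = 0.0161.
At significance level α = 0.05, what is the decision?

Answer: reject H₀

Derivation:
Compare p-value to α:
0.0161 < 0.05
Decision: reject H₀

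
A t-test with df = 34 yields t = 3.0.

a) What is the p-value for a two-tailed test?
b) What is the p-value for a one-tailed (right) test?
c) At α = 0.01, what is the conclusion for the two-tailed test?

Answer: a) 0.0050, b) 0.0025, c) reject H₀

Derivation:
Using t-distribution with df = 34:
a) Two-tailed: p = 2×P(T > 3.0) = 0.0050
b) One-tailed: p = P(T > 3.0) = 0.0025
c) 0.0050 < 0.01, reject H₀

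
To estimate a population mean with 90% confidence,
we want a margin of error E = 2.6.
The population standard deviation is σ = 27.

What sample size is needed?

z_0.05 = 1.645
n = (z×σ/E)² = (1.645×27/2.6)²
n = 291.8184
Round up: n = 292

Answer: n = 292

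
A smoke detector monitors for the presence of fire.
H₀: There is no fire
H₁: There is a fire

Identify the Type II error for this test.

Answer: The alarm fails to sound when there actually is a fire

Derivation:
Type I error (α): Rejecting H₀ when H₀ is true
Type II error (β): Failing to reject H₀ when H₁ is true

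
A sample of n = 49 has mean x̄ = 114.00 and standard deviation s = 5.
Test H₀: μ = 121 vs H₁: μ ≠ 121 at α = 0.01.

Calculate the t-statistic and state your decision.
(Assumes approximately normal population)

Answer: t = -9.7998, reject H₀

Derivation:
df = n - 1 = 48
SE = s/√n = 5/√49 = 0.7143
t = (x̄ - μ₀)/SE = (114.00 - 121)/0.7143 = -9.7998
Critical value: t_{0.005,48} = ±2.682
p-value < 0.0001
Decision: reject H₀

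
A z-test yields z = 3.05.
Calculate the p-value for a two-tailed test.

Answer: p-value ≈ 0.0023

Derivation:
For z = 3.05:
p = 2×P(Z > |3.05|) = 2×(1 - Φ(3.05)) = 0.0023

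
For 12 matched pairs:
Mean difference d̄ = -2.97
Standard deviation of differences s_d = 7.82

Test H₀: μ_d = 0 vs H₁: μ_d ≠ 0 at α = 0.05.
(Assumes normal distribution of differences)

df = n - 1 = 11
SE = s_d/√n = 7.82/√12 = 2.2574
t = d̄/SE = -2.97/2.2574 = -1.3157
Critical value: t_{0.025,11} = ±2.201
p-value ≈ 0.2150
Decision: fail to reject H₀

Answer: t = -1.3157, fail to reject H₀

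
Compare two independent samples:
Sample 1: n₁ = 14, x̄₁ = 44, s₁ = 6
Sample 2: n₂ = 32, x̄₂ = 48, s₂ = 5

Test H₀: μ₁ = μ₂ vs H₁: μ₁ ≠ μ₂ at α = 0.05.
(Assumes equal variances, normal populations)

Pooled variance: s²_p = [13×6² + 31×5²]/(44) = 28.2500
s_p = 5.3151
SE = s_p×√(1/n₁ + 1/n₂) = 5.3151×√(1/14 + 1/32) = 1.7031
t = (x̄₁ - x̄₂)/SE = (44 - 48)/1.7031 = -2.3487
df = 44, t-critical = ±2.015
Decision: reject H₀

Answer: t = -2.3487, reject H₀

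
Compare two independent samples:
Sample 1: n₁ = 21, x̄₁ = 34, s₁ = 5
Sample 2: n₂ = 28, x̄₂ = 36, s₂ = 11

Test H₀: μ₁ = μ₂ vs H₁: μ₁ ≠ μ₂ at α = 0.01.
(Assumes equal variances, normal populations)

Pooled variance: s²_p = [20×5² + 27×11²]/(47) = 80.1489
s_p = 8.9526
SE = s_p×√(1/n₁ + 1/n₂) = 8.9526×√(1/21 + 1/28) = 2.5844
t = (x̄₁ - x̄₂)/SE = (34 - 36)/2.5844 = -0.7739
df = 47, t-critical = ±2.685
Decision: fail to reject H₀

Answer: t = -0.7739, fail to reject H₀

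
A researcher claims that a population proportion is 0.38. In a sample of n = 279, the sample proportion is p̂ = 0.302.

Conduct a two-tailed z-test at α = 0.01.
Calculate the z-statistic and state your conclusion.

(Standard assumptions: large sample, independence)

Answer: z = -2.6842, reject H₀

Derivation:
H₀: p = 0.38, H₁: p ≠ 0.38
Standard error: SE = √(p₀(1-p₀)/n) = √(0.38×0.62/279) = 0.029059
z-statistic: z = (p̂ - p₀)/SE = (0.302 - 0.38)/0.029059 = -2.6842
Critical value: z_0.005 = ±2.576
p-value = 0.0073
Decision: reject H₀ at α = 0.01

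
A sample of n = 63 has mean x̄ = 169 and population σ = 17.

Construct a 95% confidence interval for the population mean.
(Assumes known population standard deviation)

Confidence level: 95%, α = 0.05
z_0.025 = 1.960
SE = σ/√n = 17/√63 = 2.1418
Margin of error = 1.960 × 2.1418 = 4.1979
CI: x̄ ± margin = 169 ± 4.1979
CI: (164.8021, 173.1979)

Answer: (164.8021, 173.1979)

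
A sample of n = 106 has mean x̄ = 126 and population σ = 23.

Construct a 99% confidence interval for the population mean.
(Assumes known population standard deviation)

Answer: (120.2452, 131.7548)

Derivation:
Confidence level: 99%, α = 0.01
z_0.005 = 2.576
SE = σ/√n = 23/√106 = 2.2340
Margin of error = 2.576 × 2.2340 = 5.7548
CI: x̄ ± margin = 126 ± 5.7548
CI: (120.2452, 131.7548)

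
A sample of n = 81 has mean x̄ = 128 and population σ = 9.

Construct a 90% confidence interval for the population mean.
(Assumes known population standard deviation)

Answer: (126.3550, 129.6450)

Derivation:
Confidence level: 90%, α = 0.1
z_0.05 = 1.645
SE = σ/√n = 9/√81 = 1.0000
Margin of error = 1.645 × 1.0000 = 1.6450
CI: x̄ ± margin = 128 ± 1.6450
CI: (126.3550, 129.6450)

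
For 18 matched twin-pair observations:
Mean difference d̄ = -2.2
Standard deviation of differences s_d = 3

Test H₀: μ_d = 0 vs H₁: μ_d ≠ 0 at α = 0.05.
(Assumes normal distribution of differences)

Answer: t = -3.1113, reject H₀

Derivation:
df = n - 1 = 17
SE = s_d/√n = 3/√18 = 0.7071
t = d̄/SE = -2.2/0.7071 = -3.1113
Critical value: t_{0.025,17} = ±2.110
p-value ≈ 0.0063
Decision: reject H₀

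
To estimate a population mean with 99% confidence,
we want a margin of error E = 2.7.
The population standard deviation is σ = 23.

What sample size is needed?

z_0.005 = 2.576
n = (z×σ/E)² = (2.576×23/2.7)²
n = 481.5261
Round up: n = 482

Answer: n = 482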